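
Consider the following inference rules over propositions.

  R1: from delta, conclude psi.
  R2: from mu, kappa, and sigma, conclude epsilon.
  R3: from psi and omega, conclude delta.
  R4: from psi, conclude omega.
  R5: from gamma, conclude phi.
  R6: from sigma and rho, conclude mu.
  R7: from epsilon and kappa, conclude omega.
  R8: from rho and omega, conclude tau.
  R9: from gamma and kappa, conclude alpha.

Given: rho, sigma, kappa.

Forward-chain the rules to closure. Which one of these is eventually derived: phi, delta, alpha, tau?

tau

sigma and rho hold, so mu follows (R6).
mu, kappa, and sigma hold, so epsilon follows (R2).
From epsilon and kappa, R7 gives omega.
From rho and omega, R8 gives tau.
alpha would need gamma and kappa (R9), but gamma is never established. phi would need gamma (R5), but gamma is never established. delta would need psi and omega (R3), but psi is never established.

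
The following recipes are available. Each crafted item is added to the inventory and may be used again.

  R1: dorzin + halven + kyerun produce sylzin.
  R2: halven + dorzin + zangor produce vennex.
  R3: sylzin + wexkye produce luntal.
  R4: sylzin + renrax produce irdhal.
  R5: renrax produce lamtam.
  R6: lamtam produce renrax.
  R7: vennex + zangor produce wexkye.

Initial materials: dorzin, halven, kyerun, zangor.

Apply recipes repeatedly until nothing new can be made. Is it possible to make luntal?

Using R2, halven, dorzin, and zangor make vennex.
Using R1, dorzin, halven, and kyerun make sylzin.
Using R7, vennex and zangor make wexkye.
Using R3, sylzin and wexkye make luntal.

Yes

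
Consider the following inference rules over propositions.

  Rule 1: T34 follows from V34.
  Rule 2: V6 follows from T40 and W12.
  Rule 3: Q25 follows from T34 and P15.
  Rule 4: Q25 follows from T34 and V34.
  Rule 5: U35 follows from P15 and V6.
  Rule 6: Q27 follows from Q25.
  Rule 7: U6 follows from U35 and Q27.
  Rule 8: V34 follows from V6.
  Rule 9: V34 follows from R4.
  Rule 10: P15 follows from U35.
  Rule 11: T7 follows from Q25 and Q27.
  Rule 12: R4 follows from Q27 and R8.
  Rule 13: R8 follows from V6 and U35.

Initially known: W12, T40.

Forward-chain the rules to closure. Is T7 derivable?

T40 and W12 hold, so V6 follows (Rule 2).
V6 holds, so V34 follows (Rule 8).
V34 holds, so T34 follows (Rule 1).
T34 and V34 hold, so Q25 follows (Rule 4).
Q25 holds, so Q27 follows (Rule 6).
Q25 and Q27 hold, so T7 follows (Rule 11).

Yes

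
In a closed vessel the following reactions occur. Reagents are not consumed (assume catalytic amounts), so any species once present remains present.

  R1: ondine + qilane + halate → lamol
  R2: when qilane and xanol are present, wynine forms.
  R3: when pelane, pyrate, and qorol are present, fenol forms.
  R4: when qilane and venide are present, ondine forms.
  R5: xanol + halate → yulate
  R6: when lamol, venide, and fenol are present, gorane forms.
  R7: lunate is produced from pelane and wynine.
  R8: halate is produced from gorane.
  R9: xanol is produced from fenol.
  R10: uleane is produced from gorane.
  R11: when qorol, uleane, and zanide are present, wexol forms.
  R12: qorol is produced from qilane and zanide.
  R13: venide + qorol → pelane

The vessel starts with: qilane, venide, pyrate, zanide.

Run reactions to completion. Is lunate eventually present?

qilane and zanide present → qorol forms (R12).
venide and qorol present → pelane forms (R13).
pelane, pyrate, and qorol present → fenol forms (R3).
fenol present → xanol forms (R9).
qilane and xanol present → wynine forms (R2).
pelane and wynine present → lunate forms (R7).

Yes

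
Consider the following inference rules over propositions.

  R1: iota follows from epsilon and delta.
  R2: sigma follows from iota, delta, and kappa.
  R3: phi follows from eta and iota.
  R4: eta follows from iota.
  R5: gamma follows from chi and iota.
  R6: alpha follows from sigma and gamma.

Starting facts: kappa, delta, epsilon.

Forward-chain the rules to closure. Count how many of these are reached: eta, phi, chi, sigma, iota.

epsilon and delta hold, so iota follows (R1).
From iota, delta, and kappa, R2 gives sigma.
iota holds, so eta follows (R4).
eta and iota hold, so phi follows (R3).
eta: reached.
phi: reached.
No rule produces chi, and it is not given.
sigma: reached.
iota: reached.
Reached: eta, phi, sigma, and iota — 4 of the 5.

4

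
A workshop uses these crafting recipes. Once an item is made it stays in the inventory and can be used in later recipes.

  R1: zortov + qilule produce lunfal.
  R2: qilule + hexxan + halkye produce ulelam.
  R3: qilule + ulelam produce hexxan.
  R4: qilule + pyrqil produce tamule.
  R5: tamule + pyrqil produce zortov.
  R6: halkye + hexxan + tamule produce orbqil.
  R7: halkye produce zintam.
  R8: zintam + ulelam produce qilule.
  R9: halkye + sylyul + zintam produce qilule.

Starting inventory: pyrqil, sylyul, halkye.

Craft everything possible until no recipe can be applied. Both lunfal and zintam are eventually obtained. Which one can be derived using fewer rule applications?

zintam: halkye → zintam (R7). [1 rule application]
lunfal: Using R7, halkye makes zintam. halkye + sylyul + zintam → qilule (R9). qilule + pyrqil → tamule (R4). Using R5, tamule and pyrqil make zortov. zortov + qilule → lunfal (R1). [5 rule applications]
zintam needs fewer.

zintam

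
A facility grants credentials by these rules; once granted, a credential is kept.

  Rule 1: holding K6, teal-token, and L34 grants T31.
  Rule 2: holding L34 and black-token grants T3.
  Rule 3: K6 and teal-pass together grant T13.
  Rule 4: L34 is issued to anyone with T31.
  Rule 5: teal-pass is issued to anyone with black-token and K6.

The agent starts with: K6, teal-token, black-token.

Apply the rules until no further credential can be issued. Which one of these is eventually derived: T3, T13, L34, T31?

T13

Holding black-token and K6 grants teal-pass (Rule 5).
Holding K6 and teal-pass grants T13 (Rule 3).
T3 would need L34 and black-token (Rule 2), but L34 is never granted. L34 would need T31 (Rule 4), but T31 is never granted. T31 would need K6, teal-token, and L34 (Rule 1), but L34 is never granted.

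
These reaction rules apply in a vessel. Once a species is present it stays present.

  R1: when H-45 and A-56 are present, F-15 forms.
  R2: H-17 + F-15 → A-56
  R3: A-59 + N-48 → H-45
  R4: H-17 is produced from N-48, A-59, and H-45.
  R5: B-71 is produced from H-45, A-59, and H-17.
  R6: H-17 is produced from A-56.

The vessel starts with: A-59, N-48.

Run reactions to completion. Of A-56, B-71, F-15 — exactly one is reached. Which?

A-59 and N-48 present → H-45 forms (R3).
N-48, A-59, and H-45 present → H-17 forms (R4).
H-45, A-59, and H-17 present → B-71 forms (R5).
A-56 would need H-17 and F-15 (R2), but F-15 never forms. F-15 would need H-45 and A-56 (R1), but A-56 never forms.

B-71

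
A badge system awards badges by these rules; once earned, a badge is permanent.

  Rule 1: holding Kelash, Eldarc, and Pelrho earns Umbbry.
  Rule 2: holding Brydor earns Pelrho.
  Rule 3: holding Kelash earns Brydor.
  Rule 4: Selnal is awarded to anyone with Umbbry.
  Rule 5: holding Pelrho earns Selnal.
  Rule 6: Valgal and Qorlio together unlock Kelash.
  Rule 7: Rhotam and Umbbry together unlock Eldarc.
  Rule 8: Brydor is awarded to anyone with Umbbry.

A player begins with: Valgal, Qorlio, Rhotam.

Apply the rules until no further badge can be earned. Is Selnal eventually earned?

Yes

With Valgal and Qorlio, Kelash is earned (Rule 6).
With Kelash, Brydor is earned (Rule 3).
With Brydor, Pelrho is earned (Rule 2).
With Pelrho, Selnal is earned (Rule 5).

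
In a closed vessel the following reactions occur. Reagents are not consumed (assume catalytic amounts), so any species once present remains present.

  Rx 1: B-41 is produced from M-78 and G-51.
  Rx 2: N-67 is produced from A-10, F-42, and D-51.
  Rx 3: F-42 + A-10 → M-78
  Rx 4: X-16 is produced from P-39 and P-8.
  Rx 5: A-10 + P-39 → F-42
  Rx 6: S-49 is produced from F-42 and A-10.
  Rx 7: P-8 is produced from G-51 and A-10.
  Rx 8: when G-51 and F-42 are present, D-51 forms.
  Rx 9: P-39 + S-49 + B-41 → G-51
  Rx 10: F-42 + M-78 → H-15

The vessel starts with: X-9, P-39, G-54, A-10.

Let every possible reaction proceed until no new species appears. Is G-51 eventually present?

No

G-51 would need P-39, S-49, and B-41 (Rx 9), but B-41 never forms.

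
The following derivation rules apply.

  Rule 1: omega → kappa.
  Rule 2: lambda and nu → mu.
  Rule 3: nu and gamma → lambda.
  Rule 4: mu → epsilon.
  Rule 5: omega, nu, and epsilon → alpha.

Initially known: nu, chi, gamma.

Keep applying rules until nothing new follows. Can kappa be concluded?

kappa would need omega (Rule 1), but omega is never established.

No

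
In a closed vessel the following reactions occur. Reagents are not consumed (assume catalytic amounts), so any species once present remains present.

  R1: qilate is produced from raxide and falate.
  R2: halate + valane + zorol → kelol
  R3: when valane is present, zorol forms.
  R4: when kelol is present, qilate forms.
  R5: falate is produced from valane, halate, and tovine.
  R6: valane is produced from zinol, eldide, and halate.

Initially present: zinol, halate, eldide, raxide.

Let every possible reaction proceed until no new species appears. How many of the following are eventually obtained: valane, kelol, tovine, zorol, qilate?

4

zinol, eldide, and halate present → valane forms (R6).
valane present → zorol forms (R3).
halate, valane, and zorol present → kelol forms (R2).
kelol present → qilate forms (R4).
valane: reached.
kelol: reached.
No rule produces tovine, and it is not given.
zorol: reached.
qilate: reached.
Reached: valane, kelol, zorol, and qilate — 4 of the 5.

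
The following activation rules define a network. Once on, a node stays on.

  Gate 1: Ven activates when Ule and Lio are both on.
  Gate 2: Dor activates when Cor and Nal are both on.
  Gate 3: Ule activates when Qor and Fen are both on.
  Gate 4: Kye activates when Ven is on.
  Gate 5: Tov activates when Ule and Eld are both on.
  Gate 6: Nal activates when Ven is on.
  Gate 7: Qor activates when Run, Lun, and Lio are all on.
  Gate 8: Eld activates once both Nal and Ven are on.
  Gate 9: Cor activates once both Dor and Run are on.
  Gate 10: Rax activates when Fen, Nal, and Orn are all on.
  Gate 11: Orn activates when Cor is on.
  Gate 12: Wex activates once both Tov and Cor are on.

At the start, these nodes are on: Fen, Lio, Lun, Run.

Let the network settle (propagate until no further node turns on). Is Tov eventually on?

Run, Lun, and Lio are on, so Qor activates (Gate 7).
Qor and Fen are on, so Ule activates (Gate 3).
Gate 1: Ule and Lio on → Ven on.
Gate 6: Ven on → Nal on.
Gate 8: Nal and Ven on → Eld on.
Ule and Eld are on, so Tov activates (Gate 5).

Yes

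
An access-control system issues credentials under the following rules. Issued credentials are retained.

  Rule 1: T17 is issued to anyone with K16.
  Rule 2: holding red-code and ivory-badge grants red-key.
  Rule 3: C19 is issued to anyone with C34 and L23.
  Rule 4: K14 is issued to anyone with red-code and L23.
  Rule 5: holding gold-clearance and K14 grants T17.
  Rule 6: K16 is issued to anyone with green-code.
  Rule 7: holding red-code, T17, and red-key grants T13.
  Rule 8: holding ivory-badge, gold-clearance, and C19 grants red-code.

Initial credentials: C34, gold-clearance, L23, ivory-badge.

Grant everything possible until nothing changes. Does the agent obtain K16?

No

K16 would need green-code (Rule 6), but green-code is never granted.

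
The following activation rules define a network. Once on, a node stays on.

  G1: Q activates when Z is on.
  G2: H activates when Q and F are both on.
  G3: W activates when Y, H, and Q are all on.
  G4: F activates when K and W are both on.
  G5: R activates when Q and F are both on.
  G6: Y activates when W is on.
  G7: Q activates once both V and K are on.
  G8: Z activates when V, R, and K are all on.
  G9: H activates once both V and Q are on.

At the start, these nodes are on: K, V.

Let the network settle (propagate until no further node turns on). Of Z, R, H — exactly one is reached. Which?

G7: V and K on → Q on.
V and Q are on, so H activates (G9).
R would need Q and F (G5), but F never turns on. Z would need V, R, and K (G8), but R never turns on.

H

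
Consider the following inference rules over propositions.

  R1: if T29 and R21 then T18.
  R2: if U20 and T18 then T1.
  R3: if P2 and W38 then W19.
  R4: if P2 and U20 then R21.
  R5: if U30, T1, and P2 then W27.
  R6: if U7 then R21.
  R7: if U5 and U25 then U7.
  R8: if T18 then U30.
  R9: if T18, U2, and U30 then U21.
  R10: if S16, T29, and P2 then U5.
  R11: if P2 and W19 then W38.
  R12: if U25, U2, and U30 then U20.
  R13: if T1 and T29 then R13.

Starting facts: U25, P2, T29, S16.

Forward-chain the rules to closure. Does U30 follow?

S16, T29, and P2 hold, so U5 follows (R10).
U5 and U25 hold, so U7 follows (R7).
From U7, R6 gives R21.
T29 and R21 hold, so T18 follows (R1).
From T18, R8 gives U30.

Yes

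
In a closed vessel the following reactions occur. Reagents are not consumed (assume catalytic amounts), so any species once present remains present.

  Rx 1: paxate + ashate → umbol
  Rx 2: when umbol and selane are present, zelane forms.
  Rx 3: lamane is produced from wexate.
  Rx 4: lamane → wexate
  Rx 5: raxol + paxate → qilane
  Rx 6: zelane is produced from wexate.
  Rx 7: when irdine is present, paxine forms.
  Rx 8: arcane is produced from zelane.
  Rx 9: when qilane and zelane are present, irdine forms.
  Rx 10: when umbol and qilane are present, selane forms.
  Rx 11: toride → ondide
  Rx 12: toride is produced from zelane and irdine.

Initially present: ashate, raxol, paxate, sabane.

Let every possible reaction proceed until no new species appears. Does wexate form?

wexate would need lamane (Rx 4), but lamane never forms.

No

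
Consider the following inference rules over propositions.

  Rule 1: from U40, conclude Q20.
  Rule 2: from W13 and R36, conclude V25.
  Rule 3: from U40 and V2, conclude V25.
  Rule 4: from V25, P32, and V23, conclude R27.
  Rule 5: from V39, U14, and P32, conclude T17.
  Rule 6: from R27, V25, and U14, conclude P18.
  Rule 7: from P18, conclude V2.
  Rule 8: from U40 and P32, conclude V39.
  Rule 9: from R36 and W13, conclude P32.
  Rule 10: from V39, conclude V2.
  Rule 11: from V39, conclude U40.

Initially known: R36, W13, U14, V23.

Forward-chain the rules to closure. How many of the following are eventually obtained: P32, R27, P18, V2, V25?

5

From R36 and W13, Rule 9 gives P32.
W13 and R36 hold, so V25 follows (Rule 2).
V25, P32, and V23 hold, so R27 follows (Rule 4).
R27, V25, and U14 hold, so P18 follows (Rule 6).
From P18, Rule 7 gives V2.
P32: reached.
R27: reached.
P18: reached.
V2: reached.
V25: reached.
All 5 are reached.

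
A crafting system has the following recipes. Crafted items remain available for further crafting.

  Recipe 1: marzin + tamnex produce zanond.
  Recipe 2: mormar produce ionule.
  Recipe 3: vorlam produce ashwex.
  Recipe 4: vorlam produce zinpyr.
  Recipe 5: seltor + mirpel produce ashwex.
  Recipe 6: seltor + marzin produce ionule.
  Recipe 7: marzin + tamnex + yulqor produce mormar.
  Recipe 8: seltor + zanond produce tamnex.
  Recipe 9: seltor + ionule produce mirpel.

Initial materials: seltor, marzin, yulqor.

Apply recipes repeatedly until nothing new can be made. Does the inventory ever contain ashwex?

seltor + marzin → ionule (Recipe 6).
seltor + ionule → mirpel (Recipe 9).
Using Recipe 5, seltor and mirpel make ashwex.

Yes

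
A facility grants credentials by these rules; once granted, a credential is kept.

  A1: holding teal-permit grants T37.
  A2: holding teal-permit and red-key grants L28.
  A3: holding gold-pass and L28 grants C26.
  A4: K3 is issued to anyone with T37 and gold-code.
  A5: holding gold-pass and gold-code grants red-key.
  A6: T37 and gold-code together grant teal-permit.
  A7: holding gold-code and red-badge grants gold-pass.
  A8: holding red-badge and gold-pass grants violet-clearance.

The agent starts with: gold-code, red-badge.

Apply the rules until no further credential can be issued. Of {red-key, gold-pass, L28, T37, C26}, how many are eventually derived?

2

Holding gold-code and red-badge grants gold-pass (A7).
Holding gold-pass and gold-code grants red-key (A5).
red-key: reached.
gold-pass: reached.
L28 would need teal-permit and red-key (A2), but teal-permit is never granted.
T37 would need teal-permit (A1), but teal-permit is never granted.
C26 would need gold-pass and L28 (A3), but L28 is never granted.
Reached: red-key and gold-pass — 2 of the 5.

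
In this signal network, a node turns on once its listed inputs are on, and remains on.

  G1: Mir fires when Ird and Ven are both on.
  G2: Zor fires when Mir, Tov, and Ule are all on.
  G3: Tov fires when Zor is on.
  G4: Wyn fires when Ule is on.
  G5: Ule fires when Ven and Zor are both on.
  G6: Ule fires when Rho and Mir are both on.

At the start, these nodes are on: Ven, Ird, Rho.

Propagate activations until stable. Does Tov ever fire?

Tov would need Zor (G3), but Zor never turns on.

No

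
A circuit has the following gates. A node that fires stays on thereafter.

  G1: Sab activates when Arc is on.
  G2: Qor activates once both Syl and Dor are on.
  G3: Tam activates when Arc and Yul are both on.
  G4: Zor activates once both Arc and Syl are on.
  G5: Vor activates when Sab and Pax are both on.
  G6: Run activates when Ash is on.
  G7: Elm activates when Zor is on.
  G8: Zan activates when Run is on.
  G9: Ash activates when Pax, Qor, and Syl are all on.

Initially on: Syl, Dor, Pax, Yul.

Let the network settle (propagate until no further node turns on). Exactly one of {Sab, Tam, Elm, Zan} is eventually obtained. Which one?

Zan

Syl and Dor are on, so Qor activates (G2).
Pax, Qor, and Syl are on, so Ash activates (G9).
G6: Ash on → Run on.
G8: Run on → Zan on.
Elm would need Zor (G7), but Zor never turns on. Tam would need Arc and Yul (G3), but Arc never turns on. Sab would need Arc (G1), but Arc never turns on.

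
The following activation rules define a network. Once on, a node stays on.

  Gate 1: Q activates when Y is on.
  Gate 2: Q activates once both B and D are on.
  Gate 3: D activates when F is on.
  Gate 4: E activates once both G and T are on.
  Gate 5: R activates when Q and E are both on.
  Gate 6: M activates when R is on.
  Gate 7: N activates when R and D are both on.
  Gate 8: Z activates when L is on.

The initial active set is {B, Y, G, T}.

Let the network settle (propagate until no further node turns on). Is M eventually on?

Gate 1: Y on → Q on.
Gate 4: G and T on → E on.
Q and E are on, so R activates (Gate 5).
R is on, so M activates (Gate 6).

Yes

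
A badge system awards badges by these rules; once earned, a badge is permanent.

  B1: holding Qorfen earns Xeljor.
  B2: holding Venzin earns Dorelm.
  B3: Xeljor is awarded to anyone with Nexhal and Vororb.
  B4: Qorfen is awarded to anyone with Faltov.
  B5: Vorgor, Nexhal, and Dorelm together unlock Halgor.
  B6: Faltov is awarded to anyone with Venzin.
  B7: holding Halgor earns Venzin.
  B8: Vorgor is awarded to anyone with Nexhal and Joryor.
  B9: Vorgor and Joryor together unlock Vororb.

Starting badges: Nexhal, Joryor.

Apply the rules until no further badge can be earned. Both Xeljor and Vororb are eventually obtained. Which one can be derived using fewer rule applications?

Vororb

Vororb: With Nexhal and Joryor, Vorgor is earned (B8). With Vorgor and Joryor, Vororb is earned (B9). [2 rule applications]
Xeljor: With Nexhal and Joryor, Vorgor is earned (B8). With Vorgor and Joryor, Vororb is earned (B9). With Nexhal and Vororb, Xeljor is earned (B3). [3 rule applications]
Vororb needs fewer.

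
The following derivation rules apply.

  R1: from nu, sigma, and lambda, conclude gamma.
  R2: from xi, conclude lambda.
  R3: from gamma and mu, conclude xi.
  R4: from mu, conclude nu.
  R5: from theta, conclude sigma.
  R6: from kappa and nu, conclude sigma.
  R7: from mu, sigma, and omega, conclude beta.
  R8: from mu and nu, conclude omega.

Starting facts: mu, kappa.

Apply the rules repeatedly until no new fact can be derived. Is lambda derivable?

lambda would need xi (R2), but xi is never established.

No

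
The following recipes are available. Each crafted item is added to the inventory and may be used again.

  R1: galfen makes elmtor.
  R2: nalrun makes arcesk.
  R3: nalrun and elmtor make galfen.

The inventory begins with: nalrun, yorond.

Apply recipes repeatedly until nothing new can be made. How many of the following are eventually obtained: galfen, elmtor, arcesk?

Using R2, nalrun makes arcesk.
galfen would need nalrun and elmtor (R3), but elmtor is never obtained.
elmtor would need galfen (R1), but galfen is never obtained.
arcesk: reached.
Reached: arcesk — 1 of the 3.

1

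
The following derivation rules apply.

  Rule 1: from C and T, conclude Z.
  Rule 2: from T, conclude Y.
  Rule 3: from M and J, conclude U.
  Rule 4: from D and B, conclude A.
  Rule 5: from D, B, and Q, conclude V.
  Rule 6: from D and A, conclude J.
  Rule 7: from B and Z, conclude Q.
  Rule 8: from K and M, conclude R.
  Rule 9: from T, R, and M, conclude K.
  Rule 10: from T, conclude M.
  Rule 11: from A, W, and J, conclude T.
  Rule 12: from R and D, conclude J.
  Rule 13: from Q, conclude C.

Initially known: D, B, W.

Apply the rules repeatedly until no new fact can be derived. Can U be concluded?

D and B hold, so A follows (Rule 4).
D and A hold, so J follows (Rule 6).
A, W, and J hold, so T follows (Rule 11).
From T, Rule 10 gives M.
From M and J, Rule 3 gives U.

Yes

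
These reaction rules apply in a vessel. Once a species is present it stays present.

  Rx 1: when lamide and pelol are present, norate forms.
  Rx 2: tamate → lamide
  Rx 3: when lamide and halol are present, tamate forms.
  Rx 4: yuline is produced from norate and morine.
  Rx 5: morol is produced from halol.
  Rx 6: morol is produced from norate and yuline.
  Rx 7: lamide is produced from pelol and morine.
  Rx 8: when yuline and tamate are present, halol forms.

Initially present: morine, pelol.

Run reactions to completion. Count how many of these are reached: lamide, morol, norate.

3

pelol and morine present → lamide forms (Rx 7).
lamide and pelol present → norate forms (Rx 1).
norate and morine present → yuline forms (Rx 4).
norate and yuline present → morol forms (Rx 6).
lamide: reached.
morol: reached.
norate: reached.
All 3 are reached.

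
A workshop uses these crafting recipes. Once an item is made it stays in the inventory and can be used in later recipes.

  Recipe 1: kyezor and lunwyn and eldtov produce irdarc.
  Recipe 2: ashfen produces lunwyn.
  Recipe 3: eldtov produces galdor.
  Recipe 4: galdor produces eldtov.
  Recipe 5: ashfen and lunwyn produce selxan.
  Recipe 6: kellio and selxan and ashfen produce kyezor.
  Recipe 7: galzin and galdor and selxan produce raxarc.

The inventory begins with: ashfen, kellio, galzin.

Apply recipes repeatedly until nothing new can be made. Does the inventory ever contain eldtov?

No

eldtov would need galdor (Recipe 4), but galdor is never obtained.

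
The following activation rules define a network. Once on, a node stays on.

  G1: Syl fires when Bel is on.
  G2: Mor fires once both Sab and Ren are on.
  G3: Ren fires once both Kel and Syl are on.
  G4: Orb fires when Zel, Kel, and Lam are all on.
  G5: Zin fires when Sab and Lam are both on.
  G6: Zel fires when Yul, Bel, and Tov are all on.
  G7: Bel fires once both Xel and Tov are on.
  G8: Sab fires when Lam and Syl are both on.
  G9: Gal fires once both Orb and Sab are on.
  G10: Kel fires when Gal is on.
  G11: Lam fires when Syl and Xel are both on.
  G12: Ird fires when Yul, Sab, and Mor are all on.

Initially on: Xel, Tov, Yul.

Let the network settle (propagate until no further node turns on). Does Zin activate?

Yes

G7: Xel and Tov on → Bel on.
Bel is on, so Syl fires (G1).
G11: Syl and Xel on → Lam on.
G8: Lam and Syl on → Sab on.
Sab and Lam are on, so Zin fires (G5).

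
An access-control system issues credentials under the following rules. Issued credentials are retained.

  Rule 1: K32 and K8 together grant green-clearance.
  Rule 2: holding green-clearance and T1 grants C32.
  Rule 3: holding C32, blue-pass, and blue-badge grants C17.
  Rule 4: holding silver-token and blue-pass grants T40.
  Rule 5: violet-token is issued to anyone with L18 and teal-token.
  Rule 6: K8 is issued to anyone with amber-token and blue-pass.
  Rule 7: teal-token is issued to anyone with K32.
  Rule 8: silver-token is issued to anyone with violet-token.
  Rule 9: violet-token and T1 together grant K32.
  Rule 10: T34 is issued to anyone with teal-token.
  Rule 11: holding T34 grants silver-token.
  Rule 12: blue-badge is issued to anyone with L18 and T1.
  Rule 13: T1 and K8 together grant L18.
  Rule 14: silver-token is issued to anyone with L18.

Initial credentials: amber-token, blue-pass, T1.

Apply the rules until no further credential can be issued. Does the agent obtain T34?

T34 would need teal-token (Rule 10), but teal-token is never granted.

No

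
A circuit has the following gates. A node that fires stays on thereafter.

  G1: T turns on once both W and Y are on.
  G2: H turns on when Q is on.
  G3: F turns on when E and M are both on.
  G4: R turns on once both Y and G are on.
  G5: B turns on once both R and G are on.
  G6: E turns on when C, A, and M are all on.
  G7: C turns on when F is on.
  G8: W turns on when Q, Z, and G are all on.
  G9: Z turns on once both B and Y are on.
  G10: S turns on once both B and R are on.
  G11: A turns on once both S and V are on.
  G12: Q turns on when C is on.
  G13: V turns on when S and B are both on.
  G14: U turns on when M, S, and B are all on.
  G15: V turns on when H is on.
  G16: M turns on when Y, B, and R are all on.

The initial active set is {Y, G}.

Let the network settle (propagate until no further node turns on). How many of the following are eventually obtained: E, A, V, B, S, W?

4

G4: Y and G on → R on.
R and G are on, so B turns on (G5).
G10: B and R on → S on.
G13: S and B on → V on.
G11: S and V on → A on.
E would need C, A, and M (G6), but C never turns on.
A: reached.
V: reached.
B: reached.
S: reached.
W would need Q, Z, and G (G8), but Q never turns on.
Reached: A, V, B, and S — 4 of the 6.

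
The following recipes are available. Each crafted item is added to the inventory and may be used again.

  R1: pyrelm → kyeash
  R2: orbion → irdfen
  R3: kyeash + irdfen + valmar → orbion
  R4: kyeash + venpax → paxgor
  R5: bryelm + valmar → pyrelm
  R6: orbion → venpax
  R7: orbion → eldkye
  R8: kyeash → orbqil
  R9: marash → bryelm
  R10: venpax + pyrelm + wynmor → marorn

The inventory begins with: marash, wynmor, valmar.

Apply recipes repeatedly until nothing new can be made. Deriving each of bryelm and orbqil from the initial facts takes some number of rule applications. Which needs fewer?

bryelm

bryelm: marash → bryelm (R9). [1 rule application]
orbqil: Using R9, marash makes bryelm. bryelm + valmar → pyrelm (R5). pyrelm → kyeash (R1). kyeash → orbqil (R8). [4 rule applications]
bryelm needs fewer.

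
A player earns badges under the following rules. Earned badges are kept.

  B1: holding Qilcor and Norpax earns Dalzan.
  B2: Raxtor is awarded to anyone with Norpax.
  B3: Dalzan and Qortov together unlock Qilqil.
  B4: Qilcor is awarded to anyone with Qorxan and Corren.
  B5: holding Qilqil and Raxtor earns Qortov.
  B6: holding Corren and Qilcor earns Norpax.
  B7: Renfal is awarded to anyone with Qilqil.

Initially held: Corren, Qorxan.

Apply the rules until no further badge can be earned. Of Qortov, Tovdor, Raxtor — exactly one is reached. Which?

With Qorxan and Corren, Qilcor is earned (B4).
With Corren and Qilcor, Norpax is earned (B6).
With Norpax, Raxtor is earned (B2).
No rule produces Tovdor, and it is not given. Qortov would need Qilqil and Raxtor (B5), but Qilqil is never earned.

Raxtor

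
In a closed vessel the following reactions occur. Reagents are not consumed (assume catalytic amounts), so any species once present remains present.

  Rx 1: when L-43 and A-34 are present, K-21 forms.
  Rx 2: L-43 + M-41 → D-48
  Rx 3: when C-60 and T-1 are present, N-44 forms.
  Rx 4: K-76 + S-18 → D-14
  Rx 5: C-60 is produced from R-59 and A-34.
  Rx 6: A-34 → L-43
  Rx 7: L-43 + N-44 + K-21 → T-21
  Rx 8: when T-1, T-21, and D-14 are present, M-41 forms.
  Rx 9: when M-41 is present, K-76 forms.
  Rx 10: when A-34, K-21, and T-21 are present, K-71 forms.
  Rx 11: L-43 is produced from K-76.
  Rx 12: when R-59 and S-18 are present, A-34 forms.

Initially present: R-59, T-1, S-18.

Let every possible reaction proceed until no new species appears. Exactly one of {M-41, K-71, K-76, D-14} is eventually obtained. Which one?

K-71

R-59 and S-18 present → A-34 forms (Rx 12).
A-34 present → L-43 forms (Rx 6).
R-59 and A-34 present → C-60 forms (Rx 5).
C-60 and T-1 present → N-44 forms (Rx 3).
L-43 and A-34 present → K-21 forms (Rx 1).
L-43, N-44, and K-21 present → T-21 forms (Rx 7).
A-34, K-21, and T-21 present → K-71 forms (Rx 10).
M-41 would need T-1, T-21, and D-14 (Rx 8), but D-14 never forms. D-14 would need K-76 and S-18 (Rx 4), but K-76 never forms. K-76 would need M-41 (Rx 9), but M-41 never forms.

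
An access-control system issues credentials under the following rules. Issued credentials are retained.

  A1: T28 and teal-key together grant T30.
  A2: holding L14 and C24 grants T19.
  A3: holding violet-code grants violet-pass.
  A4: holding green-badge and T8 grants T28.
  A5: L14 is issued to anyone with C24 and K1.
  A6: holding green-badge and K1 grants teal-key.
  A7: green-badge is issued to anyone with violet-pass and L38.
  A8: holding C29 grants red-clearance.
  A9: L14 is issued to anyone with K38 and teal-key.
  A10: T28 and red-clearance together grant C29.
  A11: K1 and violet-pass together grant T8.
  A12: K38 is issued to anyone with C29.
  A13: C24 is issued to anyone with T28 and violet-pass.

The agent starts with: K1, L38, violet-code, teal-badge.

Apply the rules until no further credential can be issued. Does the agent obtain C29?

C29 would need T28 and red-clearance (A10), but red-clearance is never granted.

No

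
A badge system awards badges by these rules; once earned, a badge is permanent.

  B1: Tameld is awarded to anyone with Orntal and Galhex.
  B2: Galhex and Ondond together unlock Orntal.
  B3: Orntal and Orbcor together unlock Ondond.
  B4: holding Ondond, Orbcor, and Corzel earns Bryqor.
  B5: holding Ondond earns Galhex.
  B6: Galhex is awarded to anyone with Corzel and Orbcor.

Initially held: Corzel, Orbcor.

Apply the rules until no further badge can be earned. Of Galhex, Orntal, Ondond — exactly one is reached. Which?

With Corzel and Orbcor, Galhex is earned (B6).
Ondond would need Orntal and Orbcor (B3), but Orntal is never earned. Orntal would need Galhex and Ondond (B2), but Ondond is never earned.

Galhex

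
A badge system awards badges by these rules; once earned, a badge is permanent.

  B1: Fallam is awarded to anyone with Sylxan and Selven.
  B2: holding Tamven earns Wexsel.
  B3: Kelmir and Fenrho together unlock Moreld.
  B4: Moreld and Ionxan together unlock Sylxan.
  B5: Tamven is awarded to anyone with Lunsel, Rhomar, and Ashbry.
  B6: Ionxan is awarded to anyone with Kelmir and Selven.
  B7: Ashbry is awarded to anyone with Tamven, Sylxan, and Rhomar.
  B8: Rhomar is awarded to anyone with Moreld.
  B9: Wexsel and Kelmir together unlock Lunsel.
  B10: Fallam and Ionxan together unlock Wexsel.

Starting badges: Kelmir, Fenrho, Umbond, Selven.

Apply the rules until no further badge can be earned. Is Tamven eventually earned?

No

Tamven would need Lunsel, Rhomar, and Ashbry (B5), but Ashbry is never earned.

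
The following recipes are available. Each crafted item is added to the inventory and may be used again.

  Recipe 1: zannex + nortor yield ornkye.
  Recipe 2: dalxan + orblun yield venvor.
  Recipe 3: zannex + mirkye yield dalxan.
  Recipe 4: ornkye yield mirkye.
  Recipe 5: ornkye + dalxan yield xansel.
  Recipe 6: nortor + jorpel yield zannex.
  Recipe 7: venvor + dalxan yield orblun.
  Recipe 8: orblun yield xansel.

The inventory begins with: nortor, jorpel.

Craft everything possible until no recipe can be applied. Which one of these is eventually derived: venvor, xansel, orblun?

nortor + jorpel → zannex (Recipe 6).
Using Recipe 1, zannex and nortor make ornkye.
Using Recipe 4, ornkye makes mirkye.
zannex + mirkye → dalxan (Recipe 3).
ornkye + dalxan → xansel (Recipe 5).
orblun would need venvor and dalxan (Recipe 7), but venvor is never obtained. venvor would need dalxan and orblun (Recipe 2), but orblun is never obtained.

xansel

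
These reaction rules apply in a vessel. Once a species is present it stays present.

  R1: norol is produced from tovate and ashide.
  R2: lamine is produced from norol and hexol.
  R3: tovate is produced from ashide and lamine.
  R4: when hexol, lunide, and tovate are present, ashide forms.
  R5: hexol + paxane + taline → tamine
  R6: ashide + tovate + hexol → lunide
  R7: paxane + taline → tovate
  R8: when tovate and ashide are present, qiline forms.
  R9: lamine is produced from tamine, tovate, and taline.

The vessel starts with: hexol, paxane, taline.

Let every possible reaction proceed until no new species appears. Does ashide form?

No

ashide would need hexol, lunide, and tovate (R4), but lunide never forms.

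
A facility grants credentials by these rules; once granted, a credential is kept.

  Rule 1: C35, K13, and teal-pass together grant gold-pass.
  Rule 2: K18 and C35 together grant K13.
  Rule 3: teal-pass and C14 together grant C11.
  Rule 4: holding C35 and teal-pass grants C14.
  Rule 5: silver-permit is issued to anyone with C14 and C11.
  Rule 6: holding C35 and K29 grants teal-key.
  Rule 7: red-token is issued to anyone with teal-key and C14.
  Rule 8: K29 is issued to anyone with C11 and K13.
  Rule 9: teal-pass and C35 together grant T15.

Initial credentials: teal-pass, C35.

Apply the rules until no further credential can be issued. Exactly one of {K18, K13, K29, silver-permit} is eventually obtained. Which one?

Holding C35 and teal-pass grants C14 (Rule 4).
Holding teal-pass and C14 grants C11 (Rule 3).
Holding C14 and C11 grants silver-permit (Rule 5).
K13 would need K18 and C35 (Rule 2), but K18 is never granted. K29 would need C11 and K13 (Rule 8), but K13 is never granted. No rule produces K18, and it is not given.

silver-permit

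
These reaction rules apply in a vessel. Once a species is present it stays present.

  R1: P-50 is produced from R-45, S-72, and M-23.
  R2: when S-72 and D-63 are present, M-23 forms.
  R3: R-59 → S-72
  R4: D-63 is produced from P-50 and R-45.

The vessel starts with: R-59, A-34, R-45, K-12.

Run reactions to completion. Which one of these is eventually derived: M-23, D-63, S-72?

R-59 present → S-72 forms (R3).
D-63 would need P-50 and R-45 (R4), but P-50 never forms. M-23 would need S-72 and D-63 (R2), but D-63 never forms.

S-72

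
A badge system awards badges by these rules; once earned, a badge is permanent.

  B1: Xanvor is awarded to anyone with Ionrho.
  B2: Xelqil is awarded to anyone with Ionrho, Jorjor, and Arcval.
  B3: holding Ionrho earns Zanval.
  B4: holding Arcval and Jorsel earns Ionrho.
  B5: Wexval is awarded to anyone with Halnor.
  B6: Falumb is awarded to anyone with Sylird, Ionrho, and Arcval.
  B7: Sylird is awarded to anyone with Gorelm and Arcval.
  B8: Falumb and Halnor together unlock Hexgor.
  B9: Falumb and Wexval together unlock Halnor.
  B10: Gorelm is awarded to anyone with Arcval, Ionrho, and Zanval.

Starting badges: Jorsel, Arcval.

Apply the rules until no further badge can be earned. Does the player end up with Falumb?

With Arcval and Jorsel, Ionrho is earned (B4).
With Ionrho, Zanval is earned (B3).
With Arcval, Ionrho, and Zanval, Gorelm is earned (B10).
With Gorelm and Arcval, Sylird is earned (B7).
With Sylird, Ionrho, and Arcval, Falumb is earned (B6).

Yes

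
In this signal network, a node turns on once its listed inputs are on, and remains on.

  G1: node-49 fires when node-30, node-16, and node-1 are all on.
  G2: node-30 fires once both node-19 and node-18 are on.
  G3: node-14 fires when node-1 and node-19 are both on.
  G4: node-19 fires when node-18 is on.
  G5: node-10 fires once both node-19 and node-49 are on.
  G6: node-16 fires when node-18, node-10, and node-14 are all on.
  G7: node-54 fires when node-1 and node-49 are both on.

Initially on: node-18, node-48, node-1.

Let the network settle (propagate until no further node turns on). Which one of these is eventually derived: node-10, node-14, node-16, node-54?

G4: node-18 on → node-19 on.
G3: node-1 and node-19 on → node-14 on.
node-16 would need node-18, node-10, and node-14 (G6), but node-10 never turns on. node-54 would need node-1 and node-49 (G7), but node-49 never turns on. node-10 would need node-19 and node-49 (G5), but node-49 never turns on.

node-14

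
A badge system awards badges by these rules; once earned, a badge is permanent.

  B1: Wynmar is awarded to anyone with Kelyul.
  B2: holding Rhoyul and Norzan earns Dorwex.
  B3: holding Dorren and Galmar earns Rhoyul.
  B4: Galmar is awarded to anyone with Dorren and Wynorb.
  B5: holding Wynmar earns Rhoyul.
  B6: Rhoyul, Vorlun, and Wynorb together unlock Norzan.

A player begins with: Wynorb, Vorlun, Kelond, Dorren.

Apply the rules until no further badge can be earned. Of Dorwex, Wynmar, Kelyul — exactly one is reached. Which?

Dorwex

With Dorren and Wynorb, Galmar is earned (B4).
With Dorren and Galmar, Rhoyul is earned (B3).
With Rhoyul, Vorlun, and Wynorb, Norzan is earned (B6).
With Rhoyul and Norzan, Dorwex is earned (B2).
Wynmar would need Kelyul (B1), but Kelyul is never earned. No rule produces Kelyul, and it is not given.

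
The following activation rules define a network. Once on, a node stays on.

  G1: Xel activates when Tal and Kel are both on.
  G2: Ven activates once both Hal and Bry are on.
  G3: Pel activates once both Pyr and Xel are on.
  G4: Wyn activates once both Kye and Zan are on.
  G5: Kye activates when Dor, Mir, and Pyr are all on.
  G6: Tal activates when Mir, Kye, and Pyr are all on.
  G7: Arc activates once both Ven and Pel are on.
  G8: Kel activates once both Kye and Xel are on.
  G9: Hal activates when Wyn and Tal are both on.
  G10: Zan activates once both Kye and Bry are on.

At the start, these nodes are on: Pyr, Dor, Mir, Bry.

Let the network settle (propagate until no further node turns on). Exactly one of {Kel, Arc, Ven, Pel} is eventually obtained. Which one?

G5: Dor, Mir, and Pyr on → Kye on.
Kye and Bry are on, so Zan activates (G10).
G6: Mir, Kye, and Pyr on → Tal on.
Kye and Zan are on, so Wyn activates (G4).
G9: Wyn and Tal on → Hal on.
Hal and Bry are on, so Ven activates (G2).
Arc would need Ven and Pel (G7), but Pel never turns on. Pel would need Pyr and Xel (G3), but Xel never turns on. Kel would need Kye and Xel (G8), but Xel never turns on.

Ven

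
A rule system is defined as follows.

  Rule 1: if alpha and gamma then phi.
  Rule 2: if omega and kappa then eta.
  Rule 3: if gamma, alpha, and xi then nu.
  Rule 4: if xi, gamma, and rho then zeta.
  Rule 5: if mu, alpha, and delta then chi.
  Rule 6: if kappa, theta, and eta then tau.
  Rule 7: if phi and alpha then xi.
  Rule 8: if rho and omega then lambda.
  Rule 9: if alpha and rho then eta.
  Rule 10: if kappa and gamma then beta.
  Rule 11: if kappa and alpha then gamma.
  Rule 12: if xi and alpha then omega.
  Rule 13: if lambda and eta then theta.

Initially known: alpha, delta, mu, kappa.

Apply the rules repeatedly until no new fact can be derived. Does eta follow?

From kappa and alpha, Rule 11 gives gamma.
alpha and gamma hold, so phi follows (Rule 1).
From phi and alpha, Rule 7 gives xi.
xi and alpha hold, so omega follows (Rule 12).
From omega and kappa, Rule 2 gives eta.

Yes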